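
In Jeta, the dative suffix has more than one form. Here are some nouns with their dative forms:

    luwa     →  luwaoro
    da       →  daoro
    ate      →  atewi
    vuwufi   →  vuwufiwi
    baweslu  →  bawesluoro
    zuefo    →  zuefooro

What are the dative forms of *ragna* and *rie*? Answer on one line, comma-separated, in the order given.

Looking at the last vowel of each stem: -wi when the last vowel of the stem is a front vowel (*ate*, *vuwufi*); -oro when the last vowel of the stem is a back vowel (*luwa*, *da*, *baweslu*, *zuefo*).
*ragna* — last vowel /a/ (a back vowel) → -oro → *ragnaoro*.
The last vowel of *rie* is /e/, which is a front vowel, so the suffix is -wi, giving *riewi*.

ragnaoro, riewi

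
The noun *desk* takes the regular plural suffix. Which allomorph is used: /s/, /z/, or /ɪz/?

/s/

The stem *desk* ends in a voiceless non-sibilant consonant.
The plural suffix surfaces as /ɪz/ after sibilants, /s/ after other voiceless consonants, and /z/ after other voiced sounds.
So the plural -s on *desk* is pronounced /s/.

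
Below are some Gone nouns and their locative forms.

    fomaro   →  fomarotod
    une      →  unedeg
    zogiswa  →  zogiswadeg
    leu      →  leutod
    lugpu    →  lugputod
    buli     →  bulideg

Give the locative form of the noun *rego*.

The alternation tracks the last vowel of the stem — -tod when the last vowel of the stem is a rounded vowel (*fomaro*, *leu*, *lugpu*); -deg when the last vowel of the stem is an unrounded vowel (*une*, *zogiswa*, *buli*).
*rego*: last vowel = /o/, a rounded vowel → -tod → *regotod*.

regotod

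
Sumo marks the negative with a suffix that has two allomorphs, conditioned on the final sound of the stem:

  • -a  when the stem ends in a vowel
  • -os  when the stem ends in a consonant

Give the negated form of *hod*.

*hod* — final sound /d/ (a consonant) → -os → *hodos*.

hodos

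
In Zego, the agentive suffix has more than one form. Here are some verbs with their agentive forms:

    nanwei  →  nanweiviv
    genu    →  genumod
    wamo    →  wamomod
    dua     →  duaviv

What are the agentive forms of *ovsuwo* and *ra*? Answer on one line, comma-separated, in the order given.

ovsuwomod, raviv

The suffix is conditioned by the last vowel: -mod when the last vowel of the stem is a rounded vowel (*genu*, *wamo*); -viv when the last vowel of the stem is an unrounded vowel (*nanwei*, *dua*).
The last vowel of *ovsuwo* is /o/, which is a rounded vowel, so the suffix is -mod, giving *ovsuwomod*.
The last vowel of *ra* is /a/, which is an unrounded vowel, so the suffix is -viv, giving *raviv*.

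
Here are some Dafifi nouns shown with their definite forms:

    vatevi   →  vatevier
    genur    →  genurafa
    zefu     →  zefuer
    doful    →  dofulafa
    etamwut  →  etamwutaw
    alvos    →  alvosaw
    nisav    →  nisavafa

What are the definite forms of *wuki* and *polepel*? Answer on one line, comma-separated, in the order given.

The alternation tracks the final sound of the stem — -aw when the stem ends in a voiceless consonant (*etamwut*, *alvos*); -afa when the stem ends in a voiced consonant (*genur*, *doful*, *nisav*); -er when the stem ends in a vowel (*vatevi*, *zefu*).
*wuki* — final sound /i/ (a vowel) → -er → *wukier*.
*polepel*: final sound = /l/, a voiced consonant → -afa → *polepelafa*.

wukier, polepelafa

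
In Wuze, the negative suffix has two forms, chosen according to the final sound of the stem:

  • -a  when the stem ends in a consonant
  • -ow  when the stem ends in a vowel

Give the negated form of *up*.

Since the final sound of *up* is /p/ (a consonant), it takes -a, giving *upa*.

upa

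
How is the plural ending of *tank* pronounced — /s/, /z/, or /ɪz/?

/s/

The stem *tank* ends in a voiceless non-sibilant consonant.
The plural suffix surfaces as /ɪz/ after sibilants, /s/ after other voiceless consonants, and /z/ after other voiced sounds.
So the plural -s on *tank* is pronounced /s/.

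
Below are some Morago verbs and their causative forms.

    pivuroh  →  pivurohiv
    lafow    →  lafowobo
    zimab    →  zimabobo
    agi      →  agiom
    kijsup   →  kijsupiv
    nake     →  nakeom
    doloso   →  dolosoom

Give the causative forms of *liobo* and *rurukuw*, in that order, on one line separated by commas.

lioboom, rurukuwobo

The pattern is voicing of the final sound: -iv when the stem ends in a voiceless consonant (*pivuroh*, *kijsup*); -obo when the stem ends in a voiced consonant (*lafow*, *zimab*); -om when the stem ends in a vowel (*agi*, *nake*, *doloso*).
The final sound of *liobo* is /o/, which is a vowel, so the suffix is -om, giving *lioboom*.
The final sound of *rurukuw* is /w/, which is a voiced consonant, so the suffix is -obo, giving *rurukuwobo*.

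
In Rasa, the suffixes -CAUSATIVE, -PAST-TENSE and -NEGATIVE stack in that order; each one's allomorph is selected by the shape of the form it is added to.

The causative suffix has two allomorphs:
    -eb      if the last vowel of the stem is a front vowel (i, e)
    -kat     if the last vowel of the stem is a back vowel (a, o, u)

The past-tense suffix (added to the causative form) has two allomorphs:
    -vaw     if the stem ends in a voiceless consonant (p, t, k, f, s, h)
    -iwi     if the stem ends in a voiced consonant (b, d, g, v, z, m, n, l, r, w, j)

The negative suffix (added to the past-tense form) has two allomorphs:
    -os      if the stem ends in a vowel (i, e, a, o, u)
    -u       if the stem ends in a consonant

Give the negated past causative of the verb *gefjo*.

*gefjo* — last vowel /o/ (a back vowel) → -kat → *gefjokat*.
The causative form *gefjokat*: final consonant = /t/, voiceless → -vaw → *gefjokatvaw*.
The past-tense form *gefjokatvaw* — final sound /w/ (a consonant) → -u → *gefjokatvawu*.

gefjokatvawu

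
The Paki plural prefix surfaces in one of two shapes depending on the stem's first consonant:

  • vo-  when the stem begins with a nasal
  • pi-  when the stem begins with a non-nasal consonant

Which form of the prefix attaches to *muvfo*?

The first consonant of *muvfo* is /m/, which is a nasal, so the prefix is vo-.

vo-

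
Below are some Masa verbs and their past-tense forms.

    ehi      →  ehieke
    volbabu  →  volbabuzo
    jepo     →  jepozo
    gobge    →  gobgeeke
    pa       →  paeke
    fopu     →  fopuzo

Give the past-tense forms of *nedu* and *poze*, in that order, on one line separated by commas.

neduzo, pozeeke

Looking at the last vowel of each stem: -zo when the last vowel of the stem is a rounded vowel (*volbabu*, *jepo*, *fopu*); -eke when the last vowel of the stem is an unrounded vowel (*ehi*, *gobge*, *pa*).
Since the last vowel of *nedu* is /u/ (a rounded vowel), it takes -zo, giving *neduzo*.
Since the last vowel of *poze* is /e/ (an unrounded vowel), it takes -eke, giving *pozeeke*.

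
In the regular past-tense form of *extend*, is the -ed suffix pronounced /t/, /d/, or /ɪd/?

/ɪd/

The stem *extend* ends in /t/ or /d/.
The -ed suffix is realized as /ɪd/ after /t, d/; as /t/ after other voiceless consonants; and as /d/ after other voiced sounds.
So -ed on *extend* is pronounced /ɪd/.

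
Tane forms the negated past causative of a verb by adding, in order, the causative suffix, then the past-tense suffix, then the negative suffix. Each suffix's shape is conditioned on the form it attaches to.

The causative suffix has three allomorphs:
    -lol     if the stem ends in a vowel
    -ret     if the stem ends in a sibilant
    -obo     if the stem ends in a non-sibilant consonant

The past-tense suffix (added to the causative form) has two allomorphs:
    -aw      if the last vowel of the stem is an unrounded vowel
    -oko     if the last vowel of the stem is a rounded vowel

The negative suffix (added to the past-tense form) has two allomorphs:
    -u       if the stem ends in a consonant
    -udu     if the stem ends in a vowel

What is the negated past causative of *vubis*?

*vubis*: final sound = /s/, a sibilant → -ret → *vubisret*.
The causative form *vubisret* — last vowel /e/ (an unrounded vowel) → -aw → *vubisretaw*.
Since the final sound of the past-tense form *vubisretaw* is /w/ (a consonant), it takes -u, giving *vubisretawu*.

vubisretawu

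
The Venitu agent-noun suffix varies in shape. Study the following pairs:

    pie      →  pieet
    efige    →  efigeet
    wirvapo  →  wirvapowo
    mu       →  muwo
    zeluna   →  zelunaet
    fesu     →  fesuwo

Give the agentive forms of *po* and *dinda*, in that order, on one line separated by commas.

Looking at the last vowel of each stem: -wo when the last vowel of the stem is a rounded vowel (*wirvapo*, *mu*, *fesu*); -et when the last vowel of the stem is an unrounded vowel (*pie*, *efige*, *zeluna*).
*po* — last vowel /o/ (a rounded vowel) → -wo → *powo*.
*dinda* — last vowel /a/ (an unrounded vowel) → -et → *dindaet*.

powo, dindaet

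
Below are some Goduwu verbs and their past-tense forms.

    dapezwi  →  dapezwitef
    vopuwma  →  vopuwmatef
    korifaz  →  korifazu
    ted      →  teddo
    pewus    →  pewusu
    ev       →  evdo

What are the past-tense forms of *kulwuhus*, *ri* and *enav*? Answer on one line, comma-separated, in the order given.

kulwuhusu, ritef, enavdo

The suffix is conditioned by the final sound: -u when the stem ends in a sibilant (*korifaz*, *pewus*); -do when the stem ends in a non-sibilant consonant (*ted*, *ev*); -tef when the stem ends in a vowel (*dapezwi*, *vopuwma*).
*kulwuhus*: final sound = /s/, a sibilant → -u → *kulwuhusu*.
*ri*: final sound = /i/, a vowel → -tef → *ritef*.
*enav* — final sound /v/ (a non-sibilant consonant) → -do → *enavdo*.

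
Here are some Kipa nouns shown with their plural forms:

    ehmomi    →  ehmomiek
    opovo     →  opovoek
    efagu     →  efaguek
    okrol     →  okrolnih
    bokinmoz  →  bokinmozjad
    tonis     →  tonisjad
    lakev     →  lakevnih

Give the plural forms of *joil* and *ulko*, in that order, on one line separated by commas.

joilnih, ulkoek

The pattern is sibilance of the final sound: -jad when the stem ends in a sibilant (*bokinmoz*, *tonis*); -nih when the stem ends in a non-sibilant consonant (*okrol*, *lakev*); -ek when the stem ends in a vowel (*ehmomi*, *opovo*, *efagu*).
Since the final sound of *joil* is /l/ (a non-sibilant consonant), it takes -nih, giving *joilnih*.
Since the final sound of *ulko* is /o/ (a vowel), it takes -ek, giving *ulkoek*.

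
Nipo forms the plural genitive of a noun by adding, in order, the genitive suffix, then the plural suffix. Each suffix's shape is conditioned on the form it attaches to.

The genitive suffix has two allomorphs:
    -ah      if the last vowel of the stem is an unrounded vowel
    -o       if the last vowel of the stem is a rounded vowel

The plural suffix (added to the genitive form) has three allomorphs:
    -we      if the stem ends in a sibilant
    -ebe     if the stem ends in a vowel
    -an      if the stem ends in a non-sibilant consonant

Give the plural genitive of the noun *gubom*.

gubomoebe

*gubom*: last vowel = /o/, a rounded vowel → -o → *gubomo*.
Since the final sound of the genitive form *gubomo* is /o/ (a vowel), it takes -ebe, giving *gubomoebe*.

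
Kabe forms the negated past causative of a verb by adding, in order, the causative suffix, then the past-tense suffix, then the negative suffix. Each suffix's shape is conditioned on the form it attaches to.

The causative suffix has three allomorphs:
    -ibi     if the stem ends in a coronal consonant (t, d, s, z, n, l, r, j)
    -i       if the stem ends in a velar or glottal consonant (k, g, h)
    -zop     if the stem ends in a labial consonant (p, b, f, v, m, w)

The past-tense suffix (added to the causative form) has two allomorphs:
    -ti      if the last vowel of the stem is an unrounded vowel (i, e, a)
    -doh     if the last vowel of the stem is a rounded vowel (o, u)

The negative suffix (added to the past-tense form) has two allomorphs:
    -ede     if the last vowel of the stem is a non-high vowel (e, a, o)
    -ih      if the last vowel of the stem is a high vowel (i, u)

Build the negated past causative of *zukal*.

The final consonant of *zukal* is /l/, which is coronal, so the causative suffix is -ibi, giving *zukalibi*.
The last vowel of the causative form *zukalibi* is /i/, which is an unrounded vowel, so the past-tense suffix is -ti, giving *zukalibiti*.
Since the last vowel of the past-tense form *zukalibiti* is /i/ (a high vowel), it takes -ih, giving *zukalibitiih*.

zukalibitiih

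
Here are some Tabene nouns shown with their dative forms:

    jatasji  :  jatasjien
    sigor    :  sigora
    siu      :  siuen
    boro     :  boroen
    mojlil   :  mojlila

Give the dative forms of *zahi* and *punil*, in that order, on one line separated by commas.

zahien, punila

The suffix is conditioned by the final sound: -a when the stem ends in a consonant (*sigor*, *mojlil*); -en when the stem ends in a vowel (*jatasji*, *siu*, *boro*).
The final sound of *zahi* is /i/, which is a vowel, so the suffix is -en, giving *zahien*.
The final sound of *punil* is /l/, which is a consonant, so the suffix is -a, giving *punila*.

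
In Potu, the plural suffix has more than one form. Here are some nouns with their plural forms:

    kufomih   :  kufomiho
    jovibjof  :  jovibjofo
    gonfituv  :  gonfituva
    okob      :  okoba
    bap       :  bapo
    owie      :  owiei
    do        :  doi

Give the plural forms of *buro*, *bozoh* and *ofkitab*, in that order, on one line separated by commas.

The alternation tracks the final sound of the stem — -o when the stem ends in a voiceless consonant (*kufomih*, *jovibjof*, *bap*); -a when the stem ends in a voiced consonant (*gonfituv*, *okob*); -i when the stem ends in a vowel (*owie*, *do*).
Since the final sound of *buro* is /o/ (a vowel), it takes -i, giving *buroi*.
*bozoh*: final sound = /h/, a voiceless consonant → -o → *bozoho*.
The final sound of *ofkitab* is /b/, which is a voiced consonant, so the suffix is -a, giving *ofkitaba*.

buroi, bozoho, ofkitaba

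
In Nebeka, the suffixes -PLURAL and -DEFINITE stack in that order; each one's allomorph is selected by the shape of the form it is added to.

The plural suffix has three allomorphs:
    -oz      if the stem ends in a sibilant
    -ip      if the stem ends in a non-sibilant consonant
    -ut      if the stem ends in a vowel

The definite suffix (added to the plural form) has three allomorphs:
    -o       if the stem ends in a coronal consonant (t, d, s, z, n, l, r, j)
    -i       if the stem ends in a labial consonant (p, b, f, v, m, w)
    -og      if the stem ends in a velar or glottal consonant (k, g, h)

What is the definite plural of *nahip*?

The final sound of *nahip* is /p/, which is a non-sibilant consonant, so the plural suffix is -ip, giving *nahipip*.
Since the final consonant of the plural form *nahipip* is /p/ (labial), it takes -i, giving *nahipipi*.

nahipipi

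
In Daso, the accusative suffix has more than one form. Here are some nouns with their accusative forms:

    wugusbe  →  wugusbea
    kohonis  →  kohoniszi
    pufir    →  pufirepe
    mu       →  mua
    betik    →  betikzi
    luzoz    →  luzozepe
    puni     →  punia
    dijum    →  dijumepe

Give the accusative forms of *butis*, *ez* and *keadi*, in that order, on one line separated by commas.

butiszi, ezepe, keadia

The alternation tracks the final sound of the stem — -zi when the stem ends in a voiceless consonant (*kohonis*, *betik*); -epe when the stem ends in a voiced consonant (*pufir*, *luzoz*, *dijum*); -a when the stem ends in a vowel (*wugusbe*, *mu*, *puni*).
Since the final sound of *butis* is /s/ (a voiceless consonant), it takes -zi, giving *butiszi*.
*ez*: final sound = /z/, a voiced consonant → -epe → *ezepe*.
Since the final sound of *keadi* is /i/ (a vowel), it takes -a, giving *keadia*.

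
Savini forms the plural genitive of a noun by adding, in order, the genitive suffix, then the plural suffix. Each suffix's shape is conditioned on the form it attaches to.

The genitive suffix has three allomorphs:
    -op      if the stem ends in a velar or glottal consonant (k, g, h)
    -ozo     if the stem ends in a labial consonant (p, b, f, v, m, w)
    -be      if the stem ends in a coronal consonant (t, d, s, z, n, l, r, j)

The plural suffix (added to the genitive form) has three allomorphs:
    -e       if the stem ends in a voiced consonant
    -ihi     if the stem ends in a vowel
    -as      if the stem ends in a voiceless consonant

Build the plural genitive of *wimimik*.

wimimikopas

The final consonant of *wimimik* is /k/, which is velar/glottal, so the genitive suffix is -op, giving *wimimikop*.
The final sound of the genitive form *wimimikop* is /p/, which is a voiceless consonant, so the plural suffix is -as, giving *wimimikopas*.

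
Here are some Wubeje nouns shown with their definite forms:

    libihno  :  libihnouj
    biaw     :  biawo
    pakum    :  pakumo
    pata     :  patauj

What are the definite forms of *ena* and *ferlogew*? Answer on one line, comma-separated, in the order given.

enauj, ferlogewo

Looking at the final sound of each stem: -o when the stem ends in a consonant (*biaw*, *pakum*); -uj when the stem ends in a vowel (*libihno*, *pata*).
Since the final sound of *ena* is /a/ (a vowel), it takes -uj, giving *enauj*.
*ferlogew* — final sound /w/ (a consonant) → -o → *ferlogewo*.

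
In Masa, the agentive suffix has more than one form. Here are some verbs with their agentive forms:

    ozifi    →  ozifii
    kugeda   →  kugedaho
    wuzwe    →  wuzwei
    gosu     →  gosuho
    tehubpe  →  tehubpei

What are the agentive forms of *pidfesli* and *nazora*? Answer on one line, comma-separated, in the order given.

Looking at the last vowel of each stem: -i when the last vowel of the stem is a front vowel (*ozifi*, *wuzwe*, *tehubpe*); -ho when the last vowel of the stem is a back vowel (*kugeda*, *gosu*).
Since the last vowel of *pidfesli* is /i/ (a front vowel), it takes -i, giving *pidfeslii*.
Since the last vowel of *nazora* is /a/ (a back vowel), it takes -ho, giving *nazoraho*.

pidfeslii, nazoraho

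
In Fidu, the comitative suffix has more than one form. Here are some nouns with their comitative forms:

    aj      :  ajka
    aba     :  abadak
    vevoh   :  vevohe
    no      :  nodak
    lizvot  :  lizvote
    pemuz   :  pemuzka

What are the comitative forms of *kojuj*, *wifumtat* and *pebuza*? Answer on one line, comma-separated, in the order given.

The alternation tracks the final sound of the stem — -e when the stem ends in a voiceless consonant (*vevoh*, *lizvot*); -ka when the stem ends in a voiced consonant (*aj*, *pemuz*); -dak when the stem ends in a vowel (*aba*, *no*).
*kojuj*: final sound = /j/, a voiced consonant → -ka → *kojujka*.
Since the final sound of *wifumtat* is /t/ (a voiceless consonant), it takes -e, giving *wifumtate*.
Since the final sound of *pebuza* is /a/ (a vowel), it takes -dak, giving *pebuzadak*.

kojujka, wifumtate, pebuzadak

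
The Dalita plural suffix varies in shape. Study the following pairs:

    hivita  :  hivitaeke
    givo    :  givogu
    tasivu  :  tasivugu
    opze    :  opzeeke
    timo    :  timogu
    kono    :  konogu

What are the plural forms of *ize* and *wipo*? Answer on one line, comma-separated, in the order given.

The suffix is conditioned by the last vowel: -gu when the last vowel of the stem is a rounded vowel (*givo*, *tasivu*, *timo*, *kono*); -eke when the last vowel of the stem is an unrounded vowel (*hivita*, *opze*).
The last vowel of *ize* is /e/, which is an unrounded vowel, so the suffix is -eke, giving *izeeke*.
The last vowel of *wipo* is /o/, which is a rounded vowel, so the suffix is -gu, giving *wipogu*.

izeeke, wipogu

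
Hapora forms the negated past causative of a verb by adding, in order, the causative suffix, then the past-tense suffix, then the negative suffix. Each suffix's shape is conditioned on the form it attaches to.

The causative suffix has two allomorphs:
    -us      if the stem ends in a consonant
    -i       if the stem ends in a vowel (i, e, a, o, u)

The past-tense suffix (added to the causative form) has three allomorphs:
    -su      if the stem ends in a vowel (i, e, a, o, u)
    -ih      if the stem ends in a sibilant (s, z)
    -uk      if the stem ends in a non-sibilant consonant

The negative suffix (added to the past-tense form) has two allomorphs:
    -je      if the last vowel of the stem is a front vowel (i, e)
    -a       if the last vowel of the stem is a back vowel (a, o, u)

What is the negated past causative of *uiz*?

Since the final sound of *uiz* is /z/ (a consonant), it takes -us, giving *uizus*.
The causative form *uizus*: final sound = /s/, a sibilant → -ih → *uizusih*.
Since the last vowel of the past-tense form *uizusih* is /i/ (a front vowel), it takes -je, giving *uizusihje*.

uizusihje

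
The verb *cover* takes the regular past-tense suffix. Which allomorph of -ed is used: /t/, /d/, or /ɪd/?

/d/

The stem *cover* ends in a voiced sound other than /d/.
The -ed suffix is realized as /ɪd/ after /t, d/; as /t/ after other voiceless consonants; and as /d/ after other voiced sounds.
So -ed on *cover* is pronounced /d/.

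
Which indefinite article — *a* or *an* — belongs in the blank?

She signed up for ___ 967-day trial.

The indefinite article is chosen by the initial *sound* of the following word, not its spelling.
The number *967* is spoken "nine hundred …", beginning with /naɪn/ — a consonant sound.
So the article is *a*: She signed up for a 967-day trial.

a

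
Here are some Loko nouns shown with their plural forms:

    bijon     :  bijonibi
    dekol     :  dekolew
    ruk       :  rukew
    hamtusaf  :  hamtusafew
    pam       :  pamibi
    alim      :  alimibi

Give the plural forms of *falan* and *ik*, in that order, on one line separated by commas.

Looking at the final consonant of each stem: -ibi when the stem ends in a nasal (*bijon*, *pam*, *alim*); -ew when the stem ends in a non-nasal consonant (*dekol*, *ruk*, *hamtusaf*).
Since the final consonant of *falan* is /n/ (a nasal), it takes -ibi, giving *falanibi*.
*ik* — final consonant /k/ (non-nasal) → -ew → *ikew*.

falanibi, ikew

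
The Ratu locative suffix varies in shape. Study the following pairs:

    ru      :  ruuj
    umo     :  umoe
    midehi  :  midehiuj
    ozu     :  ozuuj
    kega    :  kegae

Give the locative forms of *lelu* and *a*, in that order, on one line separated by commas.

leluuj, ae

Looking at the last vowel of each stem: -uj when the last vowel of the stem is a high vowel (*ru*, *midehi*, *ozu*); -e when the last vowel of the stem is a non-high vowel (*umo*, *kega*).
*lelu*: last vowel = /u/, a high vowel → -uj → *leluuj*.
The last vowel of *a* is /a/, which is a non-high vowel, so the suffix is -e, giving *ae*.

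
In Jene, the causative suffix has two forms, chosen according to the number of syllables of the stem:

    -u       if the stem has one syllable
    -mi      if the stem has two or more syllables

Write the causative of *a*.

au

With one syllable, *a* takes -u → *au*.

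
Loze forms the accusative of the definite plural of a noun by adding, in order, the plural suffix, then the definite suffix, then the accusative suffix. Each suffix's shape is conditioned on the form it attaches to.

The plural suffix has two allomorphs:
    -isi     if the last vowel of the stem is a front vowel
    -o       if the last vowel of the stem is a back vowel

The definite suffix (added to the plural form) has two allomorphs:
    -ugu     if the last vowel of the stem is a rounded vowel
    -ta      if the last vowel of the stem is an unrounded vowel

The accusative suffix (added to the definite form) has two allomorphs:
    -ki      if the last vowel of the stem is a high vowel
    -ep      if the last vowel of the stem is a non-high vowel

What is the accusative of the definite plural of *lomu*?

lomuouguki

*lomu*: last vowel = /u/, a back vowel → -o → *lomuo*.
The plural form *lomuo*: last vowel = /o/, a rounded vowel → -ugu → *lomuougu*.
The last vowel of the definite form *lomuougu* is /u/, which is a high vowel, so the accusative suffix is -ki, giving *lomuouguki*.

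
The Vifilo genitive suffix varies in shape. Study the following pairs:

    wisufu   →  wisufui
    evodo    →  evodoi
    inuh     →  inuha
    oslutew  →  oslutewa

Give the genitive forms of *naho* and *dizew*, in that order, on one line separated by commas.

nahoi, dizewa

The pattern is consonant vs. vowel: -a when the stem ends in a consonant (*inuh*, *oslutew*); -i when the stem ends in a vowel (*wisufu*, *evodo*).
The final sound of *naho* is /o/, which is a vowel, so the suffix is -i, giving *nahoi*.
*dizew*: final sound = /w/, a consonant → -a → *dizewa*.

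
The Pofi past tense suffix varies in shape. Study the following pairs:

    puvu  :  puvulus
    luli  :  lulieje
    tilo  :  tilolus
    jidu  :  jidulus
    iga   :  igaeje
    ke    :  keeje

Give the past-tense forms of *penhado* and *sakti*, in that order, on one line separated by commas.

Looking at the last vowel of each stem: -lus when the last vowel of the stem is a rounded vowel (*puvu*, *tilo*, *jidu*); -eje when the last vowel of the stem is an unrounded vowel (*luli*, *iga*, *ke*).
*penhado* — last vowel /o/ (a rounded vowel) → -lus → *penhadolus*.
*sakti*: last vowel = /i/, an unrounded vowel → -eje → *saktieje*.

penhadolus, saktieje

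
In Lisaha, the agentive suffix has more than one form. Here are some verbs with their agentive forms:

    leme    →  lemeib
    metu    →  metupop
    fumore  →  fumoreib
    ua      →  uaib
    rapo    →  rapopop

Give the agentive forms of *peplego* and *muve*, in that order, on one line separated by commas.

peplegopop, muveib

The suffix is conditioned by the last vowel: -pop when the last vowel of the stem is a rounded vowel (*metu*, *rapo*); -ib when the last vowel of the stem is an unrounded vowel (*leme*, *fumore*, *ua*).
*peplego*: last vowel = /o/, a rounded vowel → -pop → *peplegopop*.
*muve*: last vowel = /e/, an unrounded vowel → -ib → *muveib*.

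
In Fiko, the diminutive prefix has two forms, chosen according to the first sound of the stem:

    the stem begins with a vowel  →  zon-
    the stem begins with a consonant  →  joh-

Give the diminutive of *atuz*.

zonatuz

*atuz* — first sound /a/ (a vowel) → zon- → *zonatuz*.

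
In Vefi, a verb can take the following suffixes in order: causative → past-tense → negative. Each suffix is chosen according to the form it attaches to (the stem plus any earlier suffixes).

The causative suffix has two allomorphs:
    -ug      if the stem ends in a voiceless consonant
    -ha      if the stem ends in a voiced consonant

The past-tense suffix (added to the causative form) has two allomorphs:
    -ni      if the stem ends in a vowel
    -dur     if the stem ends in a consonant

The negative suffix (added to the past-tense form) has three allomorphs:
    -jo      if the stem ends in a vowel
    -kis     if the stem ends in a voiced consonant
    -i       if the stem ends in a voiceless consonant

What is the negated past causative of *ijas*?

*ijas* — final consonant /s/ (voiceless) → -ug → *ijasug*.
The final sound of the causative form *ijasug* is /g/, which is a consonant, so the past-tense suffix is -dur, giving *ijasugdur*.
The past-tense form *ijasugdur*: final sound = /r/, a voiced consonant → -kis → *ijasugdurkis*.

ijasugdurkis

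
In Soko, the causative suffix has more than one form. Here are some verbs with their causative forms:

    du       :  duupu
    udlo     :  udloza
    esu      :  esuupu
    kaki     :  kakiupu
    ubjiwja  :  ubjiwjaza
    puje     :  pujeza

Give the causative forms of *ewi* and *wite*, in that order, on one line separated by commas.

The alternation tracks the last vowel of the stem — -upu when the last vowel of the stem is a high vowel (*du*, *esu*, *kaki*); -za when the last vowel of the stem is a non-high vowel (*udlo*, *ubjiwja*, *puje*).
The last vowel of *ewi* is /i/, which is a high vowel, so the suffix is -upu, giving *ewiupu*.
*wite* — last vowel /e/ (a non-high vowel) → -za → *witeza*.

ewiupu, witeza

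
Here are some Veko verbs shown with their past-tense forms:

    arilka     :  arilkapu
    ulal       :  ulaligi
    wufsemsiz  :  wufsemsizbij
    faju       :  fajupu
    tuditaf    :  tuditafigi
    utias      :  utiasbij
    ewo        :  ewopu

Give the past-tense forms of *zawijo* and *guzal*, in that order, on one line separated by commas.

The suffix is conditioned by the final sound: -bij when the stem ends in a sibilant (*wufsemsiz*, *utias*); -igi when the stem ends in a non-sibilant consonant (*ulal*, *tuditaf*); -pu when the stem ends in a vowel (*arilka*, *faju*, *ewo*).
*zawijo*: final sound = /o/, a vowel → -pu → *zawijopu*.
*guzal*: final sound = /l/, a non-sibilant consonant → -igi → *guzaligi*.

zawijopu, guzaligi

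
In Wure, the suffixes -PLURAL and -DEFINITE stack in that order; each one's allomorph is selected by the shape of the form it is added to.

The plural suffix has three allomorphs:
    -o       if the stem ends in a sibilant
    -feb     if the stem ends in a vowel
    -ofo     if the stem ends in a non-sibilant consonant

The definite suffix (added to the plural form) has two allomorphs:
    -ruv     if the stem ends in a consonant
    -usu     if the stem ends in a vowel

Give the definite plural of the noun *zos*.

zosousu

Since the final sound of *zos* is /s/ (a sibilant), it takes -o, giving *zoso*.
Since the final sound of the plural form *zoso* is /o/ (a vowel), it takes -usu, giving *zosousu*.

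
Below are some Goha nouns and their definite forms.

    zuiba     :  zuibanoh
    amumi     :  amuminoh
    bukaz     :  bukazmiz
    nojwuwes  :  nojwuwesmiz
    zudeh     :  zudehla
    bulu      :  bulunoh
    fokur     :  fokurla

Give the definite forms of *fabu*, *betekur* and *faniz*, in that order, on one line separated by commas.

fabunoh, betekurla, fanizmiz

The pattern is sibilance of the final sound: -miz when the stem ends in a sibilant (*bukaz*, *nojwuwes*); -la when the stem ends in a non-sibilant consonant (*zudeh*, *fokur*); -noh when the stem ends in a vowel (*zuiba*, *amumi*, *bulu*).
*fabu*: final sound = /u/, a vowel → -noh → *fabunoh*.
*betekur* — final sound /r/ (a non-sibilant consonant) → -la → *betekurla*.
Since the final sound of *faniz* is /z/ (a sibilant), it takes -miz, giving *fanizmiz*.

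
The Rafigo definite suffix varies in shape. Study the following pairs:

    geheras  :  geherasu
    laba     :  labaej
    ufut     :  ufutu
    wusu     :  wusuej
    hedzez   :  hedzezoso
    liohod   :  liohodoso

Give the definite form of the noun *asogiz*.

The suffix is conditioned by the final sound: -u when the stem ends in a voiceless consonant (*geheras*, *ufut*); -oso when the stem ends in a voiced consonant (*hedzez*, *liohod*); -ej when the stem ends in a vowel (*laba*, *wusu*).
Since the final sound of *asogiz* is /z/ (a voiced consonant), it takes -oso, giving *asogizoso*.

asogizoso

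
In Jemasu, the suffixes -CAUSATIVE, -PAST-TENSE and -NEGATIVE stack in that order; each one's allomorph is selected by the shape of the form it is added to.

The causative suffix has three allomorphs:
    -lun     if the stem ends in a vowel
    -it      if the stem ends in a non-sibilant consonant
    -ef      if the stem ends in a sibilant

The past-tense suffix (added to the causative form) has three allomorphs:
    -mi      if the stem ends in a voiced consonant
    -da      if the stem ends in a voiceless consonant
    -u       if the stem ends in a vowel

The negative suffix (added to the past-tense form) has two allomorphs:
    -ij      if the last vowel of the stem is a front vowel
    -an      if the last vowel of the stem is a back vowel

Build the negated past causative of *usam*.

usamitdaan

Since the final sound of *usam* is /m/ (a non-sibilant consonant), it takes -it, giving *usamit*.
The causative form *usamit* — final sound /t/ (a voiceless consonant) → -da → *usamitda*.
Since the last vowel of the past-tense form *usamitda* is /a/ (a back vowel), it takes -an, giving *usamitdaan*.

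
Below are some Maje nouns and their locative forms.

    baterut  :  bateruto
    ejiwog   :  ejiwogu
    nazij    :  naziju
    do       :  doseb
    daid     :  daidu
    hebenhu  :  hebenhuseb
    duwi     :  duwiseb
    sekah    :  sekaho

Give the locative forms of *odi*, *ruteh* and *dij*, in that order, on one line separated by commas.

odiseb, ruteho, diju

The suffix is conditioned by the final sound: -o when the stem ends in a voiceless consonant (*baterut*, *sekah*); -u when the stem ends in a voiced consonant (*ejiwog*, *nazij*, *daid*); -seb when the stem ends in a vowel (*do*, *hebenhu*, *duwi*).
Since the final sound of *odi* is /i/ (a vowel), it takes -seb, giving *odiseb*.
Since the final sound of *ruteh* is /h/ (a voiceless consonant), it takes -o, giving *ruteho*.
Since the final sound of *dij* is /j/ (a voiced consonant), it takes -u, giving *diju*.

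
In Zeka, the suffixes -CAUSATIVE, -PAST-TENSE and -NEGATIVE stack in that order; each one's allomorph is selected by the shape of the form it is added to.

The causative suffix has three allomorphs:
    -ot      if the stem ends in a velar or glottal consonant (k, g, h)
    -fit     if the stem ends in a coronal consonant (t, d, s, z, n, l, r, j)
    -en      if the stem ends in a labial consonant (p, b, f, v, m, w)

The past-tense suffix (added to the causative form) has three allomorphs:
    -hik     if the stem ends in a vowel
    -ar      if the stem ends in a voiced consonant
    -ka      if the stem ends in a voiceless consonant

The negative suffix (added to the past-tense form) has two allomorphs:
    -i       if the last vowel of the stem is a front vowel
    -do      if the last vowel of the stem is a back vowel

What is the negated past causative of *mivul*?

Since the final consonant of *mivul* is /l/ (coronal), it takes -fit, giving *mivulfit*.
The causative form *mivulfit*: final sound = /t/, a voiceless consonant → -ka → *mivulfitka*.
Since the last vowel of the past-tense form *mivulfitka* is /a/ (a back vowel), it takes -do, giving *mivulfitkado*.

mivulfitkado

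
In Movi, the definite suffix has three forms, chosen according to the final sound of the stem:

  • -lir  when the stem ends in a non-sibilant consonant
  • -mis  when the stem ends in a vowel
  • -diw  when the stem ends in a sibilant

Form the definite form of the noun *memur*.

The final sound of *memur* is /r/, which is a non-sibilant consonant, so the suffix is -lir, giving *memurlir*.

memurlir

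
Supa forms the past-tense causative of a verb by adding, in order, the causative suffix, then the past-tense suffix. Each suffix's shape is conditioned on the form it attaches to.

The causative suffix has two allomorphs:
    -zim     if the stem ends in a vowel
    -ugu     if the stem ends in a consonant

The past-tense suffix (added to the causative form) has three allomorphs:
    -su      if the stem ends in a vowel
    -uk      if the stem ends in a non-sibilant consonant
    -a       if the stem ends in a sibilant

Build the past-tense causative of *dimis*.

dimisugusu

The final sound of *dimis* is /s/, which is a consonant, so the causative suffix is -ugu, giving *dimisugu*.
The final sound of the causative form *dimisugu* is /u/, which is a vowel, so the past-tense suffix is -su, giving *dimisugusu*.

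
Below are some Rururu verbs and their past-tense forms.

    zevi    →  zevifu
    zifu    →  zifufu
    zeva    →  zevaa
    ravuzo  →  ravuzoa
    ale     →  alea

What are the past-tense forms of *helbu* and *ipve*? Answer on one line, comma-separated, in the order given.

helbufu, ipvea

The suffix is conditioned by the last vowel: -fu when the last vowel of the stem is a high vowel (*zevi*, *zifu*); -a when the last vowel of the stem is a non-high vowel (*zeva*, *ravuzo*, *ale*).
*helbu* — last vowel /u/ (a high vowel) → -fu → *helbufu*.
*ipve*: last vowel = /e/, a non-high vowel → -a → *ipvea*.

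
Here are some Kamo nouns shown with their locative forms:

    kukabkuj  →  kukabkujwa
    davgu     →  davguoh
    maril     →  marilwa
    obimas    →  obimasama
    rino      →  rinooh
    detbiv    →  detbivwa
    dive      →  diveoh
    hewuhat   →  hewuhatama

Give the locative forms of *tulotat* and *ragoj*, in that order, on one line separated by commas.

tulotatama, ragojwa

The alternation tracks the final sound of the stem — -ama when the stem ends in a voiceless consonant (*obimas*, *hewuhat*); -wa when the stem ends in a voiced consonant (*kukabkuj*, *maril*, *detbiv*); -oh when the stem ends in a vowel (*davgu*, *rino*, *dive*).
*tulotat* — final sound /t/ (a voiceless consonant) → -ama → *tulotatama*.
The final sound of *ragoj* is /j/, which is a voiced consonant, so the suffix is -wa, giving *ragojwa*.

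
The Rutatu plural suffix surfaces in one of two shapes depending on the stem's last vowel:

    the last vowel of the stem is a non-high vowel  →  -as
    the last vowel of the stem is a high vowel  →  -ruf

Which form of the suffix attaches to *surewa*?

-as

Since the last vowel of *surewa* is /a/ (a non-high vowel), it takes -as.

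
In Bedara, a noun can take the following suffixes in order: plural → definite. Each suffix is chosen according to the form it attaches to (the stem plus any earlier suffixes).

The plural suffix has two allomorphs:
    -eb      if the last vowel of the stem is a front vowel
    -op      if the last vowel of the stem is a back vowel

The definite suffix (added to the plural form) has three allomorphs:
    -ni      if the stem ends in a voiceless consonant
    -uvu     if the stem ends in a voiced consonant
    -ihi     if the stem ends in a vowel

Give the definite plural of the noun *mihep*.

mihepebuvu

*mihep* — last vowel /e/ (a front vowel) → -eb → *mihepeb*.
The plural form *mihepeb* — final sound /b/ (a voiced consonant) → -uvu → *mihepebuvu*.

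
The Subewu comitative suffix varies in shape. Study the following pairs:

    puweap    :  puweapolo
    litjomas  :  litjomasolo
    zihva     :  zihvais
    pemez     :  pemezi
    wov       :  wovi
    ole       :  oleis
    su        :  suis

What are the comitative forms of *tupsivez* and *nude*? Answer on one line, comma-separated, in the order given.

tupsivezi, nudeis

The alternation tracks the final sound of the stem — -olo when the stem ends in a voiceless consonant (*puweap*, *litjomas*); -i when the stem ends in a voiced consonant (*pemez*, *wov*); -is when the stem ends in a vowel (*zihva*, *ole*, *su*).
*tupsivez*: final sound = /z/, a voiced consonant → -i → *tupsivezi*.
*nude*: final sound = /e/, a vowel → -is → *nudeis*.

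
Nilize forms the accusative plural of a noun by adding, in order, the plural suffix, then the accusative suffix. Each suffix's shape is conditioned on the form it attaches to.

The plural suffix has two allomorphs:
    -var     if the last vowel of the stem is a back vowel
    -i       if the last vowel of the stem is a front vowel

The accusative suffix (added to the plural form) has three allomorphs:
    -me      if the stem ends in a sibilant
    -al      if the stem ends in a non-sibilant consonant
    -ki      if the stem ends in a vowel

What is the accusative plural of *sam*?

*sam* — last vowel /a/ (a back vowel) → -var → *samvar*.
The plural form *samvar* — final sound /r/ (a non-sibilant consonant) → -al → *samvaral*.

samvaral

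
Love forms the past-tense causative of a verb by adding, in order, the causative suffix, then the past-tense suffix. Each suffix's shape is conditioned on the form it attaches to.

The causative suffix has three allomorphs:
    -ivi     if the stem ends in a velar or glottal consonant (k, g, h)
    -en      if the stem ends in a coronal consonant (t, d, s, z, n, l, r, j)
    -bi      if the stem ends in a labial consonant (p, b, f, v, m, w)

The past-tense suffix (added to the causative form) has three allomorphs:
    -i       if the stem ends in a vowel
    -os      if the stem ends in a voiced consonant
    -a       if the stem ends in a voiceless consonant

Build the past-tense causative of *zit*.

zitenos

*zit*: final consonant = /t/, coronal → -en → *ziten*.
The causative form *ziten*: final sound = /n/, a voiced consonant → -os → *zitenos*.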